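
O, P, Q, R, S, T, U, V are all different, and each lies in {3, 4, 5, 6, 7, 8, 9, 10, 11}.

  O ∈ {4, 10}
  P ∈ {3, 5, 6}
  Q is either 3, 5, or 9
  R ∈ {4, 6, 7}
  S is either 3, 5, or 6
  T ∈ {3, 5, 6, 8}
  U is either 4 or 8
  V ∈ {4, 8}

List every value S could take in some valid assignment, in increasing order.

3, 5, 6

The 8 variables together cover exactly {3, 4, 5, 6, 7, 8, 9, 10} — 8 values for 8 variables — and 7 appears only in R's list, so R = 7.
The 7 still-open variables draw from only 7 values {3, 4, 5, 6, 8, 9, 10}, so each is used; only Q can be 9, hence Q = 9.
The 6 still-open variables draw from only 6 values {3, 4, 5, 6, 8, 10}, so each is used; only O can be 10, hence O = 10.
U and V share exactly the 2 values {4, 8}; by pigeonhole those values go to them, so strike 4, 8 from T.
No further eliminations apply; S can still be any of 3, 5, 6.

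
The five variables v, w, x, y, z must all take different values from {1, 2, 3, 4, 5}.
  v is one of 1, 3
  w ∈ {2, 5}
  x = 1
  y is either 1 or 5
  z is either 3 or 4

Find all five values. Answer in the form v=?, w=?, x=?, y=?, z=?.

v=3, w=2, x=1, y=5, z=4

x has just one choice, so x = 1. Remove 1 from v, y.
y has just one choice, so y = 5. Eliminate 5 elsewhere: w.
v's domain is down to {3}, so v = 3. Strike 3 from z.
w's domain is down to {2}, so w = 2.
z must be 4 (only option left).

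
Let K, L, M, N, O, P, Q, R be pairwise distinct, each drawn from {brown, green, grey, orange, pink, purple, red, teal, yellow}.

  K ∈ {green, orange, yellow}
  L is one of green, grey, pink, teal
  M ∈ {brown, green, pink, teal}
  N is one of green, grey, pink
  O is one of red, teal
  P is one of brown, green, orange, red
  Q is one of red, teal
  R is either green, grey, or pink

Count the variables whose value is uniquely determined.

The 8 variables together cover exactly {brown, green, grey, orange, pink, red, teal, yellow} — 8 values for 8 variables — and yellow appears only in K's list, so K = yellow.
The 7 still-open variables draw from only 7 values {brown, green, grey, orange, pink, red, teal}, so each is used; only P can be orange, hence P = orange.
The 6 still-open variables together cover exactly {brown, green, grey, pink, red, teal} — 6 values for 6 variables — and brown appears only in M's list, so M = brown.
The 2 variables O and Q are confined to {red, teal}, which locks those values in; drop them from L.
Determined: K=yellow, M=brown, P=orange. The other variables each still have more than one consistent value. That makes 3.

3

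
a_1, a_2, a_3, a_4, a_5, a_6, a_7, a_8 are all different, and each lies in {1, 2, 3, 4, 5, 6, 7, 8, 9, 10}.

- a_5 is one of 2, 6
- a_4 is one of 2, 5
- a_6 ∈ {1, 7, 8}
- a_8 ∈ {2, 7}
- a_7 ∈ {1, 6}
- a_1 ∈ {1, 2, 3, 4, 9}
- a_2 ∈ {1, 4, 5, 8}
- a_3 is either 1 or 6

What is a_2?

a_3 and a_7 between them cover only {1, 6} — a naked pair. Remove those values from a_1, a_2, a_5, a_6.
a_5 has just one choice, so a_5 = 2. So a_1, a_4, a_8 can't be 2.
a_8's domain is down to {7}, so a_8 = 7. So a_6 can't be 7.
a_4's domain is down to {5}, so a_4 = 5. So a_2 can't be 5.
a_6's domain is down to {8}, so a_6 = 8. Eliminate 8 elsewhere: a_2.
So a_2 = 4.

4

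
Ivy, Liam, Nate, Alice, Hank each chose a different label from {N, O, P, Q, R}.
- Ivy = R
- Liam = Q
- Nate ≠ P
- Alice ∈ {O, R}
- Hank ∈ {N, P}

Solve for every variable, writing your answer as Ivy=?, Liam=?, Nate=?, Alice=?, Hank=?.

Ivy=R, Liam=Q, Nate=N, Alice=O, Hank=P

Ivy's domain is down to {R}, so Ivy = R. Eliminate R elsewhere: Nate, Alice.
That leaves Liam = Q. Strike Q from Nate.
Alice has just one choice, so Alice = O. So Nate can't be O.
Nate's domain is down to {N}, so Nate = N. Strike N from Hank.
That leaves Hank = P.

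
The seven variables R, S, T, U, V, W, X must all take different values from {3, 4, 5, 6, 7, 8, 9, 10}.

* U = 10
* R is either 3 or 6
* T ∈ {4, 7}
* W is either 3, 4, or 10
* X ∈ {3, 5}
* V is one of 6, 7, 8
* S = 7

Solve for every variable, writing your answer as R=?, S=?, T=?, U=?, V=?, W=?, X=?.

S must be 7 (only option left). Strike 7 from T, V.
That leaves T = 4. So W can't be 4.
That leaves U = 10. Remove 10 from W.
W has just one choice, so W = 3. Eliminate 3 elsewhere: R, X.
X has just one choice, so X = 5.
R's domain is down to {6}, so R = 6. Eliminate 6 elsewhere: V.
That leaves V = 8.

R=6, S=7, T=4, U=10, V=8, W=3, X=5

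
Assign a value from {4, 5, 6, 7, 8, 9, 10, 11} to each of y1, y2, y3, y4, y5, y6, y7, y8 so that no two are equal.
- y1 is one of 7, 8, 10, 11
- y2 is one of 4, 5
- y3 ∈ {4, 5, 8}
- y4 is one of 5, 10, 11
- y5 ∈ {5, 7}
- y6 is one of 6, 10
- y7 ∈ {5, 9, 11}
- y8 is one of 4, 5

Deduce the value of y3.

The 8 variables together cover exactly {4, 5, 6, 7, 8, 9, 10, 11} — 8 values for 8 variables — and 6 appears only in y6's list, so y6 = 6.
Among the 7 still-open variables, 9 fits only y7 (and all 7 values in {4, 5, 7, 8, 9, 10, 11} must be used), so y7 = 9.
The 2 variables y2 and y8 are confined to {4, 5}, which locks those values in; drop them from y3, y4, y5.
So y3 = 8.

8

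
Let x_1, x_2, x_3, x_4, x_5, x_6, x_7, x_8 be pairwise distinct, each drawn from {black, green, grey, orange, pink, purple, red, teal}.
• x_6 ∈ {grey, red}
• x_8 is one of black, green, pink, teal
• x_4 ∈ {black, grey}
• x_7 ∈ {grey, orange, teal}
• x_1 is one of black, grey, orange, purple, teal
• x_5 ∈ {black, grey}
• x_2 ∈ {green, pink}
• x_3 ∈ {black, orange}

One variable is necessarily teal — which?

x_7

The 8 variables draw from only 8 values {black, green, grey, orange, pink, purple, red, teal}, so each is used; only x_1 can be purple, hence x_1 = purple.
The 7 still-open variables together cover exactly {black, green, grey, orange, pink, red, teal} — 7 values for 7 variables — and red appears only in x_6's list, so x_6 = red.
The 2 variables x_4 and x_5 are confined to {black, grey}, which locks those values in; drop them from x_3, x_7, x_8.
x_3 must be orange (only option left). Strike orange from x_7.
So teal goes to x_7.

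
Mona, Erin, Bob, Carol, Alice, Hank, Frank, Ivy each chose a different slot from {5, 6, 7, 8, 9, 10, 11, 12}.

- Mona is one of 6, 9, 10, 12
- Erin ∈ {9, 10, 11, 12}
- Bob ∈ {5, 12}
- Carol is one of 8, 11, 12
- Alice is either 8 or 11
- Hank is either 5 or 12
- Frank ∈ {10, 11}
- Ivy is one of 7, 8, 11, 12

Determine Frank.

The 8 variables together cover exactly {5, 6, 7, 8, 9, 10, 11, 12} — 8 values for 8 variables — and 6 appears only in Mona's list, so Mona = 6.
The 7 still-open variables draw from only 7 values {5, 7, 8, 9, 10, 11, 12}, so each is used; only Ivy can be 7, hence Ivy = 7.
The 6 still-open variables together cover exactly {5, 8, 9, 10, 11, 12} — 6 values for 6 variables — and 9 appears only in Erin's list, so Erin = 9.
The 5 still-open variables draw from only 5 values {5, 8, 10, 11, 12}, so each is used; only Frank can be 10, hence Frank = 10.

10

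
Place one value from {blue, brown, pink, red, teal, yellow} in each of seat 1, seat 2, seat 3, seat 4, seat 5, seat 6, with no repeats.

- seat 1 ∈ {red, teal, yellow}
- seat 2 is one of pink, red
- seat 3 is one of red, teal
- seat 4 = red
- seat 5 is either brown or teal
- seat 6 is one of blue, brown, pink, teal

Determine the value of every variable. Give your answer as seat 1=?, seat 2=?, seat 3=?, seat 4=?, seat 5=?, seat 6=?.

seat 4's domain is down to {red}, so seat 4 = red. Strike red from seat 1, seat 2, seat 3.
seat 2 has just one choice, so seat 2 = pink. Eliminate pink elsewhere: seat 6.
That leaves seat 3 = teal. Eliminate teal elsewhere: seat 1, seat 5, seat 6.
That leaves seat 5 = brown. So seat 6 can't be brown.
seat 6 has just one choice, so seat 6 = blue.
seat 1 has just one choice, so seat 1 = yellow.

seat 1=yellow, seat 2=pink, seat 3=teal, seat 4=red, seat 5=brown, seat 6=blue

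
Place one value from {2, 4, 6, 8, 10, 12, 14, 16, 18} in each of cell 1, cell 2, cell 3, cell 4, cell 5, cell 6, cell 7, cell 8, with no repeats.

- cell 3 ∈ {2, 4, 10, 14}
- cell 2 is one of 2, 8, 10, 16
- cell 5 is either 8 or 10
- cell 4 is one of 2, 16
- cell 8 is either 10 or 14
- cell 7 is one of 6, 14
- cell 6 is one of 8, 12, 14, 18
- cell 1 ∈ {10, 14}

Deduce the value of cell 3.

The 2 variables cell 1 and cell 8 are confined to {10, 14}, which locks those values in; drop them from cell 2, cell 3, cell 5, cell 6, cell 7.
That leaves cell 5 = 8. So cell 2, cell 6 can't be 8.
That leaves cell 7 = 6.
cell 2 and cell 4 between them cover only {2, 16} — a naked pair. Remove those values from cell 3.
So cell 3 = 4.

4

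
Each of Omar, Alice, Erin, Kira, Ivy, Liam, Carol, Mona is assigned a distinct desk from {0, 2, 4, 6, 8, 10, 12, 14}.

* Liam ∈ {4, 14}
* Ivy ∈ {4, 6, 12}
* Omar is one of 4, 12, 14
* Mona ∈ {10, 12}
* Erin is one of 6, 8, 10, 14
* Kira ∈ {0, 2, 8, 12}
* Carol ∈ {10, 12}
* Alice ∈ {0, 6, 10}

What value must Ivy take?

6

The 8 variables together cover exactly {0, 2, 4, 6, 8, 10, 12, 14} — 8 values for 8 variables — and 2 appears only in Kira's list, so Kira = 2.
The 7 still-open variables together cover exactly {0, 4, 6, 8, 10, 12, 14} — 7 values for 7 variables — and 0 appears only in Alice's list, so Alice = 0.
Among the 6 still-open variables, 8 fits only Erin (and all 6 values in {4, 6, 8, 10, 12, 14} must be used), so Erin = 8.
Among the 5 still-open variables, 6 fits only Ivy (and all 5 values in {4, 6, 10, 12, 14} must be used), so Ivy = 6.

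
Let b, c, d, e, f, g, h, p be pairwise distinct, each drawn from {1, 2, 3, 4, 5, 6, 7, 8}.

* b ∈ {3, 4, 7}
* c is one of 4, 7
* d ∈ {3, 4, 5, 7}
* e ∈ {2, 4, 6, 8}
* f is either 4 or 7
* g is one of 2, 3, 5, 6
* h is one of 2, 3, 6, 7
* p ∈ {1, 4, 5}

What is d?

The 8 variables draw from only 8 values {1, 2, 3, 4, 5, 6, 7, 8}, so each is used; only p can be 1, hence p = 1.
The 7 still-open variables together cover exactly {2, 3, 4, 5, 6, 7, 8} — 7 values for 7 variables — and 8 appears only in e's list, so e = 8.
The 2 variables c and f are confined to {4, 7}, which locks those values in; drop them from b, d, h.
b's domain is down to {3}, so b = 3. So d, g, h can't be 3.
So d = 5.

5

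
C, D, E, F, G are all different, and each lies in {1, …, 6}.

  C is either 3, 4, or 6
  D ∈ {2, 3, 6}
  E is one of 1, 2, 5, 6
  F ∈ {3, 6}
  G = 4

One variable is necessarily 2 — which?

G has just one choice, so G = 4. Remove 4 from C.
The 2 variables C and F are confined to {3, 6}, which locks those values in; drop them from D, E.
So 2 goes to D.

D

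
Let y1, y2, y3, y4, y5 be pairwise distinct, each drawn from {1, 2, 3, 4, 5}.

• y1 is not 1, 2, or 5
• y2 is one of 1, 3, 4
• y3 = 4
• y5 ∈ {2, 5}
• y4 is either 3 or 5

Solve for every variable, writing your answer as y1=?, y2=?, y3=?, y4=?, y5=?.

y1=3, y2=1, y3=4, y4=5, y5=2

y3 must be 4 (only option left). Remove 4 from y1, y2.
y1 has just one choice, so y1 = 3. So y2, y4 can't be 3.
That leaves y2 = 1.
y4 has just one choice, so y4 = 5. Strike 5 from y5.
y5's domain is down to {2}, so y5 = 2.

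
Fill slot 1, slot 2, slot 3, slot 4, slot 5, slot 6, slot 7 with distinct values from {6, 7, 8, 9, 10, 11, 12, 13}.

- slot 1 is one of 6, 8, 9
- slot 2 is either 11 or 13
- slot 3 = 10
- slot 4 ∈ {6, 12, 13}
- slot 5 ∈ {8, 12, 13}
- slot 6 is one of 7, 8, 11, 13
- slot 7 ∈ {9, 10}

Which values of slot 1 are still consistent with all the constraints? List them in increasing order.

6, 8

slot 3 has just one choice, so slot 3 = 10. Eliminate 10 elsewhere: slot 7.
slot 7's domain is down to {9}, so slot 7 = 9. Eliminate 9 elsewhere: slot 1.
No further eliminations apply; slot 1 can still be any of 6, 8.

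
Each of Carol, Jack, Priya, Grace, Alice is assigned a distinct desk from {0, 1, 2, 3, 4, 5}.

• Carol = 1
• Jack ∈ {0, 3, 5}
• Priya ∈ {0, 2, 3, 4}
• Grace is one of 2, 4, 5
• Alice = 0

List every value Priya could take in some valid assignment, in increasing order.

2, 3, 4

Carol has just one choice, so Carol = 1.
Alice's domain is down to {0}, so Alice = 0. So Jack, Priya can't be 0.
No further eliminations apply; Priya can still be any of 2, 3, 4.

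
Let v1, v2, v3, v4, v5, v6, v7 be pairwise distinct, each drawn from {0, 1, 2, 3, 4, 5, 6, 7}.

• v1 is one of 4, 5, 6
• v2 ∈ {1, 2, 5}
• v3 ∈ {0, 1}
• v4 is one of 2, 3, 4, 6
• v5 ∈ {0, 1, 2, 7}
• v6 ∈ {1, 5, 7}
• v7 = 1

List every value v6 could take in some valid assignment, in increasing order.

v7's domain is down to {1}, so v7 = 1. Remove 1 from v2, v3, v5, v6.
v3's domain is down to {0}, so v3 = 0. Remove 0 from v5.
v2, v5, v6 share exactly the 3 values {2, 5, 7}; by pigeonhole those values go to them, so strike 2, 5, 7 from v1, v4.
No further eliminations apply; v6 can still be any of 5, 7.

5, 7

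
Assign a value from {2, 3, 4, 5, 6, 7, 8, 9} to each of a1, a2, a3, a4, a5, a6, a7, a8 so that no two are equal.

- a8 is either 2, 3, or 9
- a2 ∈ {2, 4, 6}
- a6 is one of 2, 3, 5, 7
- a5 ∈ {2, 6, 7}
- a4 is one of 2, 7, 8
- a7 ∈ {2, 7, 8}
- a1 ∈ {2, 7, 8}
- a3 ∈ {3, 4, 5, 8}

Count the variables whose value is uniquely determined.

The 8 variables together cover exactly {2, 3, 4, 5, 6, 7, 8, 9} — 8 values for 8 variables — and 9 appears only in a8's list, so a8 = 9.
The 3 variables a1, a4, a7 are confined to {2, 7, 8}, which locks those values in; drop them from a2, a3, a5, a6.
That leaves a5 = 6. Eliminate 6 elsewhere: a2.
a2 has just one choice, so a2 = 4. Strike 4 from a3.
Determined: a2=4, a5=6, a8=9. The other variables each still have more than one consistent value. That makes 3.

3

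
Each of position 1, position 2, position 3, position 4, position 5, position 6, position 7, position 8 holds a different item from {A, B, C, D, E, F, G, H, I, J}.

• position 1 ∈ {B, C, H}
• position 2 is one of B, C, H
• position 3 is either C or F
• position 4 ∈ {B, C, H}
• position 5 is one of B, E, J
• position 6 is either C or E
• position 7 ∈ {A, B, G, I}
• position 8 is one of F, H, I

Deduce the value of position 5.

J

position 1, position 2, position 4 share exactly the 3 values {B, C, H}; by pigeonhole those values go to them, so strike B, C, H from position 3, position 5, position 6, position 7, position 8.
position 3's domain is down to {F}, so position 3 = F. Remove F from position 8.
That leaves position 6 = E. Strike E from position 5.
So position 5 = J.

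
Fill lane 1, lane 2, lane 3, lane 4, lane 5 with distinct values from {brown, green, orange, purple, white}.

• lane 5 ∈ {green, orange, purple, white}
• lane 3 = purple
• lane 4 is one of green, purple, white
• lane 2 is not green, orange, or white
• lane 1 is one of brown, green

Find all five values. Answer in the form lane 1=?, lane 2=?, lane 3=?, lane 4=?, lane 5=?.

lane 1=green, lane 2=brown, lane 3=purple, lane 4=white, lane 5=orange

lane 3 must be purple (only option left). Strike purple from lane 2, lane 4, lane 5.
That leaves lane 2 = brown. So lane 1 can't be brown.
lane 1 must be green (only option left). Eliminate green elsewhere: lane 4, lane 5.
That leaves lane 4 = white. So lane 5 can't be white.
That leaves lane 5 = orange.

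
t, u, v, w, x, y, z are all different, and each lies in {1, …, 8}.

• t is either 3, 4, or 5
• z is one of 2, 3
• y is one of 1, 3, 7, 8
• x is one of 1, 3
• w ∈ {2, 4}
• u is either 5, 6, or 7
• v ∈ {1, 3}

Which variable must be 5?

v and x between them cover only {1, 3} — a naked pair. Remove those values from t, y, z.
z must be 2 (only option left). Remove 2 from w.
w's domain is down to {4}, so w = 4. Eliminate 4 elsewhere: t.
So 5 goes to t.

t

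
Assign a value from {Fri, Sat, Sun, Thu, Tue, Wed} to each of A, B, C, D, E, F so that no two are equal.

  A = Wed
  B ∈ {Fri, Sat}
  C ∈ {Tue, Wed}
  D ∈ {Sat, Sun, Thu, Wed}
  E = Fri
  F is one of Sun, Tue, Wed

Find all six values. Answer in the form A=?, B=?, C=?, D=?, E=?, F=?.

A=Wed, B=Sat, C=Tue, D=Thu, E=Fri, F=Sun

A must be Wed (only option left). Remove Wed from C, D, F.
C has just one choice, so C = Tue. Eliminate Tue elsewhere: F.
E has just one choice, so E = Fri. Eliminate Fri elsewhere: B.
F has just one choice, so F = Sun. Strike Sun from D.
B has just one choice, so B = Sat. Strike Sat from D.
D has just one choice, so D = Thu.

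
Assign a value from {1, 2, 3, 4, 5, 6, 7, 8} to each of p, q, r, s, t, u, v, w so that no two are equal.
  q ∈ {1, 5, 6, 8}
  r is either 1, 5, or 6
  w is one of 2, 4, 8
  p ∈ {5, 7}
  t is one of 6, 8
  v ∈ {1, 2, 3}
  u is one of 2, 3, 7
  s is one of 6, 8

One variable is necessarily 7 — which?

The 8 variables draw from only 8 values {1, 2, 3, 4, 5, 6, 7, 8}, so each is used; only w can be 4, hence w = 4.
The 2 variables s and t are confined to {6, 8}, which locks those values in; drop them from q, r.
The 2 variables q and r are confined to {1, 5}, which locks those values in; drop them from p, v.
So 7 goes to p.

p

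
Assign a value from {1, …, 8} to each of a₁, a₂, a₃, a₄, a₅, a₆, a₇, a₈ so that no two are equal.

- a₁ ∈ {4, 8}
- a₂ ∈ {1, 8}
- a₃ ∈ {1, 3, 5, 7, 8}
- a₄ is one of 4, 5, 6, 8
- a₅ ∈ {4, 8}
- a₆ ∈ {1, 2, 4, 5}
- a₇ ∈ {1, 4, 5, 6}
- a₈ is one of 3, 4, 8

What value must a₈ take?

The 8 variables together cover exactly {1, 2, 3, 4, 5, 6, 7, 8} — 8 values for 8 variables — and 2 appears only in a₆'s list, so a₆ = 2.
The 7 still-open variables draw from only 7 values {1, 3, 4, 5, 6, 7, 8}, so each is used; only a₃ can be 7, hence a₃ = 7.
Among the 6 still-open variables, 3 fits only a₈ (and all 6 values in {1, 3, 4, 5, 6, 8} must be used), so a₈ = 3.

3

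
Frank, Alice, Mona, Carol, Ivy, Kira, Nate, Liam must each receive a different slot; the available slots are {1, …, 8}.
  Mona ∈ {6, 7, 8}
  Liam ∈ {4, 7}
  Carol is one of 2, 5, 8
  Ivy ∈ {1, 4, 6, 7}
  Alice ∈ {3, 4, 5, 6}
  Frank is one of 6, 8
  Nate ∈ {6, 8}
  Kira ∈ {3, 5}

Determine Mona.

The 8 variables draw from only 8 values {1, 2, 3, 4, 5, 6, 7, 8}, so each is used; only Ivy can be 1, hence Ivy = 1.
The 7 still-open variables draw from only 7 values {2, 3, 4, 5, 6, 7, 8}, so each is used; only Carol can be 2, hence Carol = 2.
Frank and Nate share exactly the 2 values {6, 8}; by pigeonhole those values go to them, so strike 6, 8 from Alice, Mona.
So Mona = 7.

7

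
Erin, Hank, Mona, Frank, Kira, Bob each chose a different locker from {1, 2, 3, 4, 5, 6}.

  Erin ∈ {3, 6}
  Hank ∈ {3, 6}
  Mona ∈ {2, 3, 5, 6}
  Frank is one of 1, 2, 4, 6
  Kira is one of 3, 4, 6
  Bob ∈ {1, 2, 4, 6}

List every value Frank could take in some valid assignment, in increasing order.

1, 2

The 6 variables draw from only 6 values {1, 2, 3, 4, 5, 6}, so each is used; only Mona can be 5, hence Mona = 5.
Erin and Hank share exactly the 2 values {3, 6}; by pigeonhole those values go to them, so strike 3, 6 from Frank, Kira, Bob.
Kira must be 4 (only option left). So Frank, Bob can't be 4.
No further eliminations apply; Frank can still be any of 1, 2.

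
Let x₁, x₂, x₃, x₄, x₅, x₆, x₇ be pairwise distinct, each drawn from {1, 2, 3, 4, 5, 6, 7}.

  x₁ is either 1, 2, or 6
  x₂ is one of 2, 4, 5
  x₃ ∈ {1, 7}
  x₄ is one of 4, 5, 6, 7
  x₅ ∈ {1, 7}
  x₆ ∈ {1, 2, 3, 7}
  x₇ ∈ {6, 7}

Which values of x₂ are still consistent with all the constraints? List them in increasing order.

The 7 variables together cover exactly {1, 2, 3, 4, 5, 6, 7} — 7 values for 7 variables — and 3 appears only in x₆'s list, so x₆ = 3.
The 2 variables x₃ and x₅ are confined to {1, 7}, which locks those values in; drop them from x₁, x₄, x₇.
x₇'s domain is down to {6}, so x₇ = 6. Eliminate 6 elsewhere: x₁, x₄.
x₁ must be 2 (only option left). Strike 2 from x₂.
No further eliminations apply; x₂ can still be any of 4, 5.

4, 5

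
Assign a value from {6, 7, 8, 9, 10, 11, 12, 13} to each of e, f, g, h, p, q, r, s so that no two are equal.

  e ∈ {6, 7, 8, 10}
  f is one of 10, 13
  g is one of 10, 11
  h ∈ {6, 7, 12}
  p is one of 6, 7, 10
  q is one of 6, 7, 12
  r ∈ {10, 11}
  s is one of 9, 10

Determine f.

The 8 variables draw from only 8 values {6, 7, 8, 9, 10, 11, 12, 13}, so each is used; only e can be 8, hence e = 8.
Among the 7 still-open variables, 9 fits only s (and all 7 values in {6, 7, 9, 10, 11, 12, 13} must be used), so s = 9.
The 6 still-open variables together cover exactly {6, 7, 10, 11, 12, 13} — 6 values for 6 variables — and 13 appears only in f's list, so f = 13.

13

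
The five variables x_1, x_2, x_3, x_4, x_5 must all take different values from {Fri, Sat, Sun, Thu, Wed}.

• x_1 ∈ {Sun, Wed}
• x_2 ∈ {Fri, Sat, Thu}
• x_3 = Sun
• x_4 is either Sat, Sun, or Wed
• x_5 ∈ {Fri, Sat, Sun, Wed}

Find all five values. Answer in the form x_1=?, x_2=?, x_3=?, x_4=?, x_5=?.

x_3's domain is down to {Sun}, so x_3 = Sun. Eliminate Sun elsewhere: x_1, x_4, x_5.
That leaves x_1 = Wed. So x_4, x_5 can't be Wed.
x_4 must be Sat (only option left). So x_2, x_5 can't be Sat.
x_5's domain is down to {Fri}, so x_5 = Fri. Remove Fri from x_2.
x_2 must be Thu (only option left).

x_1=Wed, x_2=Thu, x_3=Sun, x_4=Sat, x_5=Fri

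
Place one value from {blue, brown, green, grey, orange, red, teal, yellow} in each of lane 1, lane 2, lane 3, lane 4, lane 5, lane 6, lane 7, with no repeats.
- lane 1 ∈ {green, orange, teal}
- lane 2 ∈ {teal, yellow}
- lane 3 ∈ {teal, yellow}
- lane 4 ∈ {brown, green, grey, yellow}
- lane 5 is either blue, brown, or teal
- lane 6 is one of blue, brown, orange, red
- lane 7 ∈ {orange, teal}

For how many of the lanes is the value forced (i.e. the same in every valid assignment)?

2

The 2 variables lane 2 and lane 3 are confined to {teal, yellow}, which locks those values in; drop them from lane 1, lane 4, lane 5, lane 7.
lane 7 must be orange (only option left). So lane 1, lane 6 can't be orange.
That leaves lane 1 = green. So lane 4 can't be green.
Determined: lane 1=green, lane 7=orange. The other lanes each still have more than one consistent value. That makes 2.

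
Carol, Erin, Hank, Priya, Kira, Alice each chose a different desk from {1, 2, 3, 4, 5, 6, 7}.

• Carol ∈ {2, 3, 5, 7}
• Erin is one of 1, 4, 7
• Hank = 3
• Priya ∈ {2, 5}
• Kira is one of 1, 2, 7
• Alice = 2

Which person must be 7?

Hank has just one choice, so Hank = 3. Strike 3 from Carol.
Alice has just one choice, so Alice = 2. Remove 2 from Carol, Priya, Kira.
Priya must be 5 (only option left). Remove 5 from Carol.
So 7 goes to Carol.

Carol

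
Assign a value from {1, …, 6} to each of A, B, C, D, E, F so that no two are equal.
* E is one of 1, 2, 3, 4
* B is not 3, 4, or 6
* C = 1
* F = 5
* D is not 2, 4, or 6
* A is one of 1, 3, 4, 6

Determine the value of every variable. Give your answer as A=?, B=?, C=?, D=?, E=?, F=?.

A=6, B=2, C=1, D=3, E=4, F=5

C must be 1 (only option left). Strike 1 from A, B, D, E.
F has just one choice, so F = 5. Remove 5 from B, D.
That leaves B = 2. Remove 2 from E.
That leaves D = 3. Eliminate 3 elsewhere: A, E.
E's domain is down to {4}, so E = 4. Remove 4 from A.
That leaves A = 6.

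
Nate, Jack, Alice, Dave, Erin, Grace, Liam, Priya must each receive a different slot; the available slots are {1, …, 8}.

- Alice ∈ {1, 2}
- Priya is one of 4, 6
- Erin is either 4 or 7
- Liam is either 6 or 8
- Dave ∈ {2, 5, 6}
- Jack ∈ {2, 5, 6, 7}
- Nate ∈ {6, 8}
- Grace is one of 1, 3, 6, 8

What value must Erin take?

7

The 8 variables draw from only 8 values {1, 2, 3, 4, 5, 6, 7, 8}, so each is used; only Grace can be 3, hence Grace = 3.
Among the 7 still-open variables, 1 fits only Alice (and all 7 values in {1, 2, 4, 5, 6, 7, 8} must be used), so Alice = 1.
Nate and Liam between them cover only {6, 8} — a naked pair. Remove those values from Jack, Dave, Priya.
That leaves Priya = 4. Strike 4 from Erin.
So Erin = 7.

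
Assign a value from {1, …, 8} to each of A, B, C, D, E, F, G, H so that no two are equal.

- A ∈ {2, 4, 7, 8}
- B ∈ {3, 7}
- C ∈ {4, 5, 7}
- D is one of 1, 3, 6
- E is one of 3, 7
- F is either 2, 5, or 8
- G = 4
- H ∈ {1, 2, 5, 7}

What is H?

1

G has just one choice, so G = 4. So A, C can't be 4.
Among the 7 still-open variables, 6 fits only D (and all 7 values in {1, 2, 3, 5, 6, 7, 8} must be used), so D = 6.
Among the 6 still-open variables, 1 fits only H (and all 6 values in {1, 2, 3, 5, 7, 8} must be used), so H = 1.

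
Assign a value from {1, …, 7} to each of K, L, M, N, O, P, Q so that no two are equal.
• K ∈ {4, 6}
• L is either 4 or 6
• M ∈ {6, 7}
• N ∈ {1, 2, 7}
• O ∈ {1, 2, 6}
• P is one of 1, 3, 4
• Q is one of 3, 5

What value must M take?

The 7 variables together cover exactly {1, 2, 3, 4, 5, 6, 7} — 7 values for 7 variables — and 5 appears only in Q's list, so Q = 5.
Among the 6 still-open variables, 3 fits only P (and all 6 values in {1, 2, 3, 4, 6, 7} must be used), so P = 3.
K and L between them cover only {4, 6} — a naked pair. Remove those values from M, O.
So M = 7.

7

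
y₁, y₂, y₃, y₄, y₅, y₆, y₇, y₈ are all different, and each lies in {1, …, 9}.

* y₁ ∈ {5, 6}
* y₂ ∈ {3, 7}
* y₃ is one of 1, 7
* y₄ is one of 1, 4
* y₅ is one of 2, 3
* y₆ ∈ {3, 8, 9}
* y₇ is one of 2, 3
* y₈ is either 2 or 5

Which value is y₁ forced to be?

The 2 variables y₅ and y₇ are confined to {2, 3}, which locks those values in; drop them from y₂, y₆, y₈.
That leaves y₂ = 7. Eliminate 7 elsewhere: y₃.
y₃ has just one choice, so y₃ = 1. Eliminate 1 elsewhere: y₄.
That leaves y₄ = 4.
That leaves y₈ = 5. Eliminate 5 elsewhere: y₁.
So y₁ = 6.

6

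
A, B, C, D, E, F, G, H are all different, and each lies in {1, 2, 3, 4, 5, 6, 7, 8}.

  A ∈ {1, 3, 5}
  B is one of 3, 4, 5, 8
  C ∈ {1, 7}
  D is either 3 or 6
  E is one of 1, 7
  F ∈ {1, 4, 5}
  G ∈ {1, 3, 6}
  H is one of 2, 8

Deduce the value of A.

5

Among the 8 variables, 2 fits only H (and all 8 values in {1, 2, 3, 4, 5, 6, 7, 8} must be used), so H = 2.
The 7 still-open variables together cover exactly {1, 3, 4, 5, 6, 7, 8} — 7 values for 7 variables — and 8 appears only in B's list, so B = 8.
The 6 still-open variables together cover exactly {1, 3, 4, 5, 6, 7} — 6 values for 6 variables — and 4 appears only in F's list, so F = 4.
The 5 still-open variables together cover exactly {1, 3, 5, 6, 7} — 5 values for 5 variables — and 5 appears only in A's list, so A = 5.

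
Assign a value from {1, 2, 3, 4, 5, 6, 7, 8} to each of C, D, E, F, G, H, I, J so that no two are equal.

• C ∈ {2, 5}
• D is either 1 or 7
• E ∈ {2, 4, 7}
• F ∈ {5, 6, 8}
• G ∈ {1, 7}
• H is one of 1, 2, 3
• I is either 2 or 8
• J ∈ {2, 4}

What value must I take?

8

Among the 8 variables, 3 fits only H (and all 8 values in {1, 2, 3, 4, 5, 6, 7, 8} must be used), so H = 3.
Among the 7 still-open variables, 6 fits only F (and all 7 values in {1, 2, 4, 5, 6, 7, 8} must be used), so F = 6.
Among the 6 still-open variables, 5 fits only C (and all 6 values in {1, 2, 4, 5, 7, 8} must be used), so C = 5.
The 5 still-open variables draw from only 5 values {1, 2, 4, 7, 8}, so each is used; only I can be 8, hence I = 8.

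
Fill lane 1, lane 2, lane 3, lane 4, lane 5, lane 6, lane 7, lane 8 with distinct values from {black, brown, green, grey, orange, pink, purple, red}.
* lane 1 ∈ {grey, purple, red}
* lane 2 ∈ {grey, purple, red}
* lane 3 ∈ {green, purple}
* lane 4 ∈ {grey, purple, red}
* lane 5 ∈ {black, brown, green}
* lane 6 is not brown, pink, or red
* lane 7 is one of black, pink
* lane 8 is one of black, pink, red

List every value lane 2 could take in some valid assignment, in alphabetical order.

grey, purple, red

The 8 variables draw from only 8 values {black, brown, green, grey, orange, pink, purple, red}, so each is used; only lane 5 can be brown, hence lane 5 = brown.
The 7 still-open variables draw from only 7 values {black, green, grey, orange, pink, purple, red}, so each is used; only lane 6 can be orange, hence lane 6 = orange.
Among the 6 still-open variables, green fits only lane 3 (and all 6 values in {black, green, grey, pink, purple, red} must be used), so lane 3 = green.
lane 1, lane 2, lane 4 between them cover only {grey, purple, red} — a naked triple. Remove those values from lane 8.
No further eliminations apply; lane 2 can still be any of grey, purple, red.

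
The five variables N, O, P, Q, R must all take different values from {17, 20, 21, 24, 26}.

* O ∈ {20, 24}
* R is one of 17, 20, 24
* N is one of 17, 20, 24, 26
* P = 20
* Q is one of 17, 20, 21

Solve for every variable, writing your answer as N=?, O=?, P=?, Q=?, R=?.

N=26, O=24, P=20, Q=21, R=17

P must be 20 (only option left). Eliminate 20 elsewhere: N, O, Q, R.
O has just one choice, so O = 24. Eliminate 24 elsewhere: N, R.
R's domain is down to {17}, so R = 17. So N, Q can't be 17.
N has just one choice, so N = 26.
That leaves Q = 21.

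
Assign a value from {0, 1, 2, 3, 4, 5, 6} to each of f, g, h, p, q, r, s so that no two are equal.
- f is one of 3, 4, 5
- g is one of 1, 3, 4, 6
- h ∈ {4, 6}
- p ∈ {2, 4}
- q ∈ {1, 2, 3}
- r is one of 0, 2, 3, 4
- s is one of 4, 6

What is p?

2

The 7 variables together cover exactly {0, 1, 2, 3, 4, 5, 6} — 7 values for 7 variables — and 0 appears only in r's list, so r = 0.
The 6 still-open variables together cover exactly {1, 2, 3, 4, 5, 6} — 6 values for 6 variables — and 5 appears only in f's list, so f = 5.
h and s share exactly the 2 values {4, 6}; by pigeonhole those values go to them, so strike 4, 6 from g, p.
So p = 2.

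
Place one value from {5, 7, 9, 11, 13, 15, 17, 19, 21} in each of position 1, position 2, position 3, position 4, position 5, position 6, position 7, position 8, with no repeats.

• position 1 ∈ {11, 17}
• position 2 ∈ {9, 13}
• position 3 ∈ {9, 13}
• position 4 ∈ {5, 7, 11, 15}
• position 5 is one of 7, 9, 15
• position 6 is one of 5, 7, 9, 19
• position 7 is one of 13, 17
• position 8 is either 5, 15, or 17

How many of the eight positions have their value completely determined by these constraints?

3

The 8 variables together cover exactly {5, 7, 9, 11, 13, 15, 17, 19} — 8 values for 8 variables — and 19 appears only in position 6's list, so position 6 = 19.
The 2 variables position 2 and position 3 are confined to {9, 13}, which locks those values in; drop them from position 5, position 7.
position 7 must be 17 (only option left). Remove 17 from position 1, position 8.
position 1's domain is down to {11}, so position 1 = 11. Strike 11 from position 4.
Determined: position 1=11, position 6=19, position 7=17. The other positions each still have more than one consistent value. That makes 3.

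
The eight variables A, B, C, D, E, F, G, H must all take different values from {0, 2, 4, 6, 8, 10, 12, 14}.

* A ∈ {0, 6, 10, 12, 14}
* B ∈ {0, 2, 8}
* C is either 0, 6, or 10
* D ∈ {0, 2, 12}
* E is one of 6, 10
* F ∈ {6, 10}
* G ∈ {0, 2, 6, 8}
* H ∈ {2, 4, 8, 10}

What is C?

Among the 8 variables, 4 fits only H (and all 8 values in {0, 2, 4, 6, 8, 10, 12, 14} must be used), so H = 4.
The 7 still-open variables draw from only 7 values {0, 2, 6, 8, 10, 12, 14}, so each is used; only A can be 14, hence A = 14.
Among the 6 still-open variables, 12 fits only D (and all 6 values in {0, 2, 6, 8, 10, 12} must be used), so D = 12.
E and F between them cover only {6, 10} — a naked pair. Remove those values from C, G.
So C = 0.

0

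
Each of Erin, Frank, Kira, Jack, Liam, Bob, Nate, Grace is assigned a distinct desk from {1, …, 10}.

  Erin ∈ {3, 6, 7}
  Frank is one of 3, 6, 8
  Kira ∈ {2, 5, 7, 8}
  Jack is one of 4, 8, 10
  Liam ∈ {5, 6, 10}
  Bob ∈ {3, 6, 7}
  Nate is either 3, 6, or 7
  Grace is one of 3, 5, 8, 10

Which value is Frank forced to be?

The 8 variables together cover exactly {2, 3, 4, 5, 6, 7, 8, 10} — 8 values for 8 variables — and 2 appears only in Kira's list, so Kira = 2.
The 7 still-open variables draw from only 7 values {3, 4, 5, 6, 7, 8, 10}, so each is used; only Jack can be 4, hence Jack = 4.
Erin, Bob, Nate share exactly the 3 values {3, 6, 7}; by pigeonhole those values go to them, so strike 3, 6, 7 from Frank, Liam, Grace.
So Frank = 8.

8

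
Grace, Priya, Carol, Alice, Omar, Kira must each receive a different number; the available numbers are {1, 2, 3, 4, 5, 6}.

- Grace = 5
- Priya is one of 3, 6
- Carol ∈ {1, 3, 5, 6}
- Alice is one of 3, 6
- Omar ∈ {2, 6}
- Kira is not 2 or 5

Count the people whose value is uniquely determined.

4

Grace has just one choice, so Grace = 5. So Carol can't be 5.
The 5 still-open variables draw from only 5 values {1, 2, 3, 4, 6}, so each is used; only Omar can be 2, hence Omar = 2.
The 4 still-open variables draw from only 4 values {1, 3, 4, 6}, so each is used; only Kira can be 4, hence Kira = 4.
The 3 still-open variables together cover exactly {1, 3, 6} — 3 values for 3 variables — and 1 appears only in Carol's list, so Carol = 1.
Determined: Grace=5, Carol=1, Omar=2, Kira=4. The other people each still have more than one consistent value. That makes 4.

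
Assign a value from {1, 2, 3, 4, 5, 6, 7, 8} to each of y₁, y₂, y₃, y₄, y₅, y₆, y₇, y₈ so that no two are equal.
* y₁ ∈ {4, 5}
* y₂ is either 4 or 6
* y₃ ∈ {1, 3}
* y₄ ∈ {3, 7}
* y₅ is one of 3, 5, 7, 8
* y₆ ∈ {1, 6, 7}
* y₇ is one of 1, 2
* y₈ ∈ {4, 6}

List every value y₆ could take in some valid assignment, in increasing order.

Among the 8 variables, 2 fits only y₇ (and all 8 values in {1, 2, 3, 4, 5, 6, 7, 8} must be used), so y₇ = 2.
The 7 still-open variables together cover exactly {1, 3, 4, 5, 6, 7, 8} — 7 values for 7 variables — and 8 appears only in y₅'s list, so y₅ = 8.
The 6 still-open variables draw from only 6 values {1, 3, 4, 5, 6, 7}, so each is used; only y₁ can be 5, hence y₁ = 5.
y₂ and y₈ share exactly the 2 values {4, 6}; by pigeonhole those values go to them, so strike 4, 6 from y₆.
No further eliminations apply; y₆ can still be any of 1, 7.

1, 7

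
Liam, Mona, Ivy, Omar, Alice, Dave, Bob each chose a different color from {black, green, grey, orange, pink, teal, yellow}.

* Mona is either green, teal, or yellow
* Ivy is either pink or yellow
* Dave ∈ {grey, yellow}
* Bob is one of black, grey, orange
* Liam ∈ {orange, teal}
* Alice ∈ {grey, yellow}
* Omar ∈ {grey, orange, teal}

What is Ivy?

Among the 7 variables, black fits only Bob (and all 7 values in {black, green, grey, orange, pink, teal, yellow} must be used), so Bob = black.
The 6 still-open variables draw from only 6 values {green, grey, orange, pink, teal, yellow}, so each is used; only Mona can be green, hence Mona = green.
Among the 5 still-open variables, pink fits only Ivy (and all 5 values in {grey, orange, pink, teal, yellow} must be used), so Ivy = pink.

pink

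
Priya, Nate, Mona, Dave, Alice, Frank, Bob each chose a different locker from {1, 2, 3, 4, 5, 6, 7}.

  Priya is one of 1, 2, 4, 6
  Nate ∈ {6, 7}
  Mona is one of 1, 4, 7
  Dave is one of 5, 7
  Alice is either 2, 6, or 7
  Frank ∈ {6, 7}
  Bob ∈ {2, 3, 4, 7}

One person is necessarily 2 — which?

The 7 variables together cover exactly {1, 2, 3, 4, 5, 6, 7} — 7 values for 7 variables — and 3 appears only in Bob's list, so Bob = 3.
Among the 6 still-open variables, 5 fits only Dave (and all 6 values in {1, 2, 4, 5, 6, 7} must be used), so Dave = 5.
Nate and Frank between them cover only {6, 7} — a naked pair. Remove those values from Priya, Mona, Alice.
So 2 goes to Alice.

Alice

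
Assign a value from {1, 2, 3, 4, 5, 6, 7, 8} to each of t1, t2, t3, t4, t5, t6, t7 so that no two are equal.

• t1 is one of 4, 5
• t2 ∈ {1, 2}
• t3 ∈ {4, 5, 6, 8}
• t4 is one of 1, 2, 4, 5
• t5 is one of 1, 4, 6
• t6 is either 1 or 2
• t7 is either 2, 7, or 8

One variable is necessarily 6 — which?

Among the 7 variables, 7 fits only t7 (and all 7 values in {1, 2, 4, 5, 6, 7, 8} must be used), so t7 = 7.
Among the 6 still-open variables, 8 fits only t3 (and all 6 values in {1, 2, 4, 5, 6, 8} must be used), so t3 = 8.
The 5 still-open variables draw from only 5 values {1, 2, 4, 5, 6}, so each is used; only t5 can be 6, hence t5 = 6.

t5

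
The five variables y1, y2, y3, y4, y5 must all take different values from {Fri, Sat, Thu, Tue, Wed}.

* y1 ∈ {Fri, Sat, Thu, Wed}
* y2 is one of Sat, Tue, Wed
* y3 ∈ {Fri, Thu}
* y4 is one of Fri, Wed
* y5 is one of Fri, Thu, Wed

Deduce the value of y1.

Among the 5 variables, Tue fits only y2 (and all 5 values in {Fri, Sat, Thu, Tue, Wed} must be used), so y2 = Tue.
Among the 4 still-open variables, Sat fits only y1 (and all 4 values in {Fri, Sat, Thu, Wed} must be used), so y1 = Sat.

Sat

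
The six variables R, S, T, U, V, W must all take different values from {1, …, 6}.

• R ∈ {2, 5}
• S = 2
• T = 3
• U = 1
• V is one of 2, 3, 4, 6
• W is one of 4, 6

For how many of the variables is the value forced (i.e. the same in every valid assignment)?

4

S has just one choice, so S = 2. Strike 2 from R, V.
T has just one choice, so T = 3. Remove 3 from V.
That leaves U = 1.
That leaves R = 5.
Determined: R=5, S=2, T=3, U=1. The other variables each still have more than one consistent value. That makes 4.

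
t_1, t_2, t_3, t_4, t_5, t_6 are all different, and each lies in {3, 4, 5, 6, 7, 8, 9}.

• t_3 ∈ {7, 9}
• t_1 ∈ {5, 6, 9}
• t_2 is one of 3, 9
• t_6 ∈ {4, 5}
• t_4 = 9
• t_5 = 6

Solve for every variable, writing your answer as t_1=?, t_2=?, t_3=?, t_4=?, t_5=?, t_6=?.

t_4 must be 9 (only option left). Strike 9 from t_1, t_2, t_3.
That leaves t_5 = 6. Remove 6 from t_1.
t_1 has just one choice, so t_1 = 5. So t_6 can't be 5.
That leaves t_2 = 3.
t_3 has just one choice, so t_3 = 7.
That leaves t_6 = 4.

t_1=5, t_2=3, t_3=7, t_4=9, t_5=6, t_6=4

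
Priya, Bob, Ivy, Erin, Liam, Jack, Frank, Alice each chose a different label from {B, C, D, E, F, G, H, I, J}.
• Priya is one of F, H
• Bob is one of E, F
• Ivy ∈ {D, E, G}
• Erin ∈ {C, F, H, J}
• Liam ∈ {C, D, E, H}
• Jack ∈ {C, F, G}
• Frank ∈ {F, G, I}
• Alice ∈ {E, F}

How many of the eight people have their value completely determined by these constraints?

Among the 8 variables, I fits only Frank (and all 8 values in {C, D, E, F, G, H, I, J} must be used), so Frank = I.
The 7 still-open variables draw from only 7 values {C, D, E, F, G, H, J}, so each is used; only Erin can be J, hence Erin = J.
Bob and Alice between them cover only {E, F} — a naked pair. Remove those values from Priya, Ivy, Liam, Jack.
Priya has just one choice, so Priya = H. Remove H from Liam.
Determined: Priya=H, Erin=J, Frank=I. The other people each still have more than one consistent value. That makes 3.

3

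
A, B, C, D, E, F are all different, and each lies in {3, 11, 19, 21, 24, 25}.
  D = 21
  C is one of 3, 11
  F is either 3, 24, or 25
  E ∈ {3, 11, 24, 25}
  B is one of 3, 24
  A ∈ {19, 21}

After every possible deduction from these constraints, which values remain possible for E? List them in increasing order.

3, 11, 24, 25

D's domain is down to {21}, so D = 21. Strike 21 from A.
A's domain is down to {19}, so A = 19.
No further eliminations apply; E can still be any of 3, 11, 24, 25.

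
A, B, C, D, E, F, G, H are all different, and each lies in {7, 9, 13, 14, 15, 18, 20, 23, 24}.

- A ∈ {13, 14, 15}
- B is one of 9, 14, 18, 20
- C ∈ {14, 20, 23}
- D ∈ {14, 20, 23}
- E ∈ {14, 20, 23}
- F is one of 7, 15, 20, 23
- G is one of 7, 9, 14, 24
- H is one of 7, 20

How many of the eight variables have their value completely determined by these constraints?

C, D, E between them cover only {14, 20, 23} — a naked triple. Remove those values from A, B, F, G, H.
H has just one choice, so H = 7. So F, G can't be 7.
F must be 15 (only option left). Eliminate 15 elsewhere: A.
A has just one choice, so A = 13.
Determined: A=13, F=15, H=7. The other variables each still have more than one consistent value. That makes 3.

3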